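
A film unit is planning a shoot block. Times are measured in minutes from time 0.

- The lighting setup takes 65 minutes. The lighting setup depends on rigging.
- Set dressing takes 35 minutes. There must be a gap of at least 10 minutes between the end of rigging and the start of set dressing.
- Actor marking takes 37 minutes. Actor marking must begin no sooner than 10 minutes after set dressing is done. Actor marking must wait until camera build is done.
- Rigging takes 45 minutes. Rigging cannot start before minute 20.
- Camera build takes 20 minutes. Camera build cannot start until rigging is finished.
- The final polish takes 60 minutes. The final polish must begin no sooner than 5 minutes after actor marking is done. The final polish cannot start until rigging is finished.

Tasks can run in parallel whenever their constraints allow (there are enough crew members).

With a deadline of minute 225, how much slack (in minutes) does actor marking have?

3

Rigging waits on its own release at minute 20, so it starts at minute 20 and finishes at 20 + 45 = minute 65.
After rigging (finishes minute 65), camera build can start at minute 65 and finishes at minute 85.
Set dressing cannot begin until rigging (finishes minute 65, plus 10-minute gap → minute 75). It runs from minute 75 to 75 + 35 = minute 110.
Actor marking cannot start until set dressing (finishes minute 110, plus 10-minute gap → minute 120); camera build (finishes minute 85). The controlling bound is minute 120, so actor marking finishes at 120 + 37 = minute 157.

Working backward from the deadline:
The final polish must finish by minute 225; it takes 60 minutes, so it must start by 225 − 60 = minute 165.
Actor marking must finish before the final polish (must start by minute 165, minus 5-minute gap → minute 160). With a 37-minute duration, actor marking must start by 160 − 37 = minute 123.
So actor marking can start as early as minute 120 and as late as minute 123, giving 123 − 120 = 3 minutes of slack.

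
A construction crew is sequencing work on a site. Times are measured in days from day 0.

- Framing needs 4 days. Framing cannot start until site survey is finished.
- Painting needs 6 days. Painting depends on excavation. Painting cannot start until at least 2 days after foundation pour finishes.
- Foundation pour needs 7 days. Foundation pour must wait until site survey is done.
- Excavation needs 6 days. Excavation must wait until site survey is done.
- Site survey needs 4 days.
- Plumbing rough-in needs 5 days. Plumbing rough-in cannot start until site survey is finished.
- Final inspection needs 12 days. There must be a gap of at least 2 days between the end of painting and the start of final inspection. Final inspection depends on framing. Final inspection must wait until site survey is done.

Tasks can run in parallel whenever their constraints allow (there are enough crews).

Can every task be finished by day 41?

Yes

Site survey has no prerequisites, so it starts at day 0 and finishes at day 4.
Plumbing rough-in cannot begin until site survey (finishes day 4). It runs from day 4 to 4 + 5 = day 9.
Framing waits on site survey (finishes day 4), so it starts at day 4 and finishes at 4 + 4 = day 8.
Foundation pour cannot begin until site survey (finishes day 4). It runs from day 4 to 4 + 7 = day 11.
After site survey (finishes day 4), excavation can start at day 4 and finishes at day 10.
Painting cannot start until excavation (finishes day 10); foundation pour (finishes day 11, plus 2-day gap → day 13). The controlling bound is day 13, so painting finishes at 13 + 6 = day 19.
Final inspection has to wait for painting (finishes day 19, plus 2-day gap → day 21); framing (finishes day 8); site survey (finishes day 4). The latest of these is day 21, so final inspection runs day 21 to 21 + 12 = day 33.
Every task is finished by day 33, which is no later than the deadline of 41, so the schedule is feasible.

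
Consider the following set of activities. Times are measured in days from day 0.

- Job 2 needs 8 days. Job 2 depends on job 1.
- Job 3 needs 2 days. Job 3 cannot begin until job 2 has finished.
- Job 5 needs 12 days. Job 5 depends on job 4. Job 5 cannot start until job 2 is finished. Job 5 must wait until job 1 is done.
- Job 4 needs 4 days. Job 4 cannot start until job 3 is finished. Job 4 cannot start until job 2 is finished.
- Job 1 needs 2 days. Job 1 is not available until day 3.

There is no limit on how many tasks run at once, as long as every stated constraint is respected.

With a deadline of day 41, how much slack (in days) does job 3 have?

After its own release at day 3, job 1 can start at day 3 and finishes at day 5.
After job 1 (finishes day 5), job 2 can start at day 5 and finishes at day 13.
Job 3 cannot begin until job 2 (finishes day 13). It runs from day 13 to 13 + 2 = day 15.

Working backward from the deadline:
Nothing follows job 5; the deadline of day 41 is its only limit. It must start by 41 − 12 = day 29.
Job 4 must finish before job 5 (must start by day 29). With a 4-day duration, job 4 must start by 29 − 4 = day 25.
Job 3 has to be done before job 4 (must start by day 25). That means finishing by day 25, i.e. starting by 25 − 2 = day 23.
So job 3 can start as early as day 13 and as late as day 23, giving 23 − 13 = 10 days of slack.

10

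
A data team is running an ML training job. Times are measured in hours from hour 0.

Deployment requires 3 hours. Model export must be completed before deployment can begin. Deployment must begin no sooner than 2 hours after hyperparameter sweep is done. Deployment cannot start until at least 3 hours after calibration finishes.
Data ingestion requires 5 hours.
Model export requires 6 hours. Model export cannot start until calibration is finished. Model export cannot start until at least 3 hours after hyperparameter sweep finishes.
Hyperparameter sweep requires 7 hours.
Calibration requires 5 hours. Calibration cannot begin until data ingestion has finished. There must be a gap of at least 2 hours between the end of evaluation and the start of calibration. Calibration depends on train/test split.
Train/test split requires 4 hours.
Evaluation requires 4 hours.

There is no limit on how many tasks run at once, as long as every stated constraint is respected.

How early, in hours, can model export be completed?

17

Nothing blocks evaluation, so it runs from hour 0 to hour 4.
Hyperparameter sweep can start immediately at hour 0; it finishes at hour 7.
Train/test split can start immediately at hour 0; it finishes at hour 4.
Nothing blocks data ingestion, so it runs from hour 0 to hour 5.
Calibration needs all of data ingestion (finishes hour 5); evaluation (finishes hour 4, plus 2-hour gap → hour 6); train/test split (finishes hour 4). That puts its earliest start at hour 6; it finishes at 6 + 5 = hour 11.
Model export has to wait for calibration (finishes hour 11); hyperparameter sweep (finishes hour 7, plus 3-hour gap → hour 10). The latest of these is hour 11, so model export runs hour 11 to 11 + 6 = hour 17.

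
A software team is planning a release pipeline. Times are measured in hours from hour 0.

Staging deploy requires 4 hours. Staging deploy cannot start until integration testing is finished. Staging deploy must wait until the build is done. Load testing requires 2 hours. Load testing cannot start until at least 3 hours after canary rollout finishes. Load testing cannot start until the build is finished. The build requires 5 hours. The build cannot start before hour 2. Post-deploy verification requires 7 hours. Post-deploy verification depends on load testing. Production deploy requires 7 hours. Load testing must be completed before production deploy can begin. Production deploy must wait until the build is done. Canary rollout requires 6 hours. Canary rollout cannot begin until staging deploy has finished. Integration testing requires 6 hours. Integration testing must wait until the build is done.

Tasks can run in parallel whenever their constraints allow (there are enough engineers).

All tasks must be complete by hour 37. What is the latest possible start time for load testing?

28

Production deploy must finish by hour 37; it takes 7 hours, so it must start by 37 − 7 = hour 30.
Nothing follows post-deploy verification; the deadline of hour 37 is its only limit. It must start by 37 − 7 = hour 30.
Load testing has several dependents: production deploy (must start by hour 30); post-deploy verification (must start by hour 30). The earliest of those limits is hour 30, so load testing must start by 30 − 2 = hour 28.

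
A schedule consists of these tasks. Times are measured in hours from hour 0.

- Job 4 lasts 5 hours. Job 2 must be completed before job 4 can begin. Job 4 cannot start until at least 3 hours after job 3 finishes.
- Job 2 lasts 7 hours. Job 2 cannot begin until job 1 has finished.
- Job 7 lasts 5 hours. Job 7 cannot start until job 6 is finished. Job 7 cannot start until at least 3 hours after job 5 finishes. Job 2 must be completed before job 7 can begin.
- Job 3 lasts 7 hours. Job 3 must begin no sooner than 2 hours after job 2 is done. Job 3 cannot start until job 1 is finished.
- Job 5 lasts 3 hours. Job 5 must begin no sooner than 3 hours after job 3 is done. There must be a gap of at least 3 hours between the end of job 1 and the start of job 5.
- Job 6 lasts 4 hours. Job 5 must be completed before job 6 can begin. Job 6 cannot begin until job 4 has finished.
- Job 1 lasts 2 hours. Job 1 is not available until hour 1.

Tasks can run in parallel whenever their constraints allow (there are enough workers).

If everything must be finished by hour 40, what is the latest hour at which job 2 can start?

7

Job 7 must finish by hour 40; it takes 5 hours, so it must start by 40 − 5 = hour 35.
Since job 7 (must start by hour 35) depends on it, job 6 must finish by hour 35. Backing off its 4-hour duration gives a latest start of hour 31.
Job 4 has to be done before job 6 (must start by hour 31). That means finishing by hour 31, i.e. starting by 31 − 5 = hour 26.
Job 5 feeds job 6 (must start by hour 31); job 7 (must start by hour 35, minus 3-hour gap → hour 32). Taking the minimum, job 5 must finish by hour 31 and start by 31 − 3 = hour 28.
Job 3 feeds job 4 (must start by hour 26, minus 3-hour gap → hour 23); job 5 (must start by hour 28, minus 3-hour gap → hour 25). Taking the minimum, job 3 must finish by hour 23 and start by 23 − 7 = hour 16.
Job 2 must finish in time for job 3 (must start by hour 16, minus 2-hour gap → hour 14); job 4 (must start by hour 26); job 7 (must start by hour 35). The tightest is hour 14, so job 2 must start by 14 − 7 = hour 7.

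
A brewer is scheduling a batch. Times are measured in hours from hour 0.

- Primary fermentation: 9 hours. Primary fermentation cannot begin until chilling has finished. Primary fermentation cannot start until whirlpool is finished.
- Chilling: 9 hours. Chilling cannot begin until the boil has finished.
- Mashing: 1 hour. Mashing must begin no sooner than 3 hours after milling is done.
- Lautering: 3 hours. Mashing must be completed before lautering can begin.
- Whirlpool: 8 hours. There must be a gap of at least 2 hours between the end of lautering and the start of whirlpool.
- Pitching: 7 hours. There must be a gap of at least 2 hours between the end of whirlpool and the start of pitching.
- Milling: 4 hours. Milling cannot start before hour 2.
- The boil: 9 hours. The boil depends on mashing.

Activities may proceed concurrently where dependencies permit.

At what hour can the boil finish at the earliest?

After its own release at hour 2, milling can start at hour 2 and finishes at hour 6.
After milling (finishes hour 6, plus 3-hour gap → hour 9), mashing can start at hour 9 and finishes at hour 10.
The boil waits on mashing (finishes hour 10), so it starts at hour 10 and finishes at 10 + 9 = hour 19.

19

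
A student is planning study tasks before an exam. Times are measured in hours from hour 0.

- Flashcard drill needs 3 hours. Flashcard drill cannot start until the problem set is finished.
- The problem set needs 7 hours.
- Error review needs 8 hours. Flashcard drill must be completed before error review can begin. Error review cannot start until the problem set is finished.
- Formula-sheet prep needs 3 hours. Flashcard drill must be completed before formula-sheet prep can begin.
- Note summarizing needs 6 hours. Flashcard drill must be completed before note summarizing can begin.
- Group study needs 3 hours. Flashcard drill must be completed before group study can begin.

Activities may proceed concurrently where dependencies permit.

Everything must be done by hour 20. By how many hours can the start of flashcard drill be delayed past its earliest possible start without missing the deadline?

2

The problem set can start immediately at hour 0; it finishes at hour 7.
Flashcard drill cannot begin until the problem set (finishes hour 7). It runs from hour 7 to 7 + 3 = hour 10.

Working backward from the deadline:
Nothing follows error review; the deadline of hour 20 is its only limit. It must start by 20 − 8 = hour 12.
Group study must finish by hour 20; it takes 3 hours, so it must start by 20 − 3 = hour 17.
Nothing follows note summarizing; the deadline of hour 20 is its only limit. It must start by 20 − 6 = hour 14.
Formula-sheet prep has no dependents, so it just needs to finish by hour 20. Starting by 20 − 3 = hour 17 achieves that.
Flashcard drill has several dependents: error review (must start by hour 12); group study (must start by hour 17); note summarizing (must start by hour 14); formula-sheet prep (must start by hour 17). The earliest of those limits is hour 12, so flashcard drill must start by 12 − 3 = hour 9.
So flashcard drill can start as early as hour 7 and as late as hour 9, giving 9 − 7 = 2 hours of slack.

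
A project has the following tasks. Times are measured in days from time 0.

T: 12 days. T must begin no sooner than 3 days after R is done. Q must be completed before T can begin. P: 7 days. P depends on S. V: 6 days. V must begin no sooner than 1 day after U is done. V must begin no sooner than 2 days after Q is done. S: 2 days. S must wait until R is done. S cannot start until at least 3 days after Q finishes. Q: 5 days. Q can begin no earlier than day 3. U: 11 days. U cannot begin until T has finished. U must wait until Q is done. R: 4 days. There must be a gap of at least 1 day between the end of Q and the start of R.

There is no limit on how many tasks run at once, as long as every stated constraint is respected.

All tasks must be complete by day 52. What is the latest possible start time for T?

Nothing follows V; the deadline of day 52 is its only limit. It must start by 52 − 6 = day 46.
U has to be done before V (must start by day 46, minus 1-day gap → day 45). That means finishing by day 45, i.e. starting by 45 − 11 = day 34.
T feeds into U (must start by day 34); so T must finish by day 34 and therefore start by day 22.

22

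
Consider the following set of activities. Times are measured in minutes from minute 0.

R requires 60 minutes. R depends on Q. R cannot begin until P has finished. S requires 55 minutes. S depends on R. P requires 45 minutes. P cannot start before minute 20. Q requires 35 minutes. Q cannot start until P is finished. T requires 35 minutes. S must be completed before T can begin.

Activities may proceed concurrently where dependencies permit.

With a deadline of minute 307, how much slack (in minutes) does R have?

57

P waits on its own release at minute 20, so it starts at minute 20 and finishes at 20 + 45 = minute 65.
Q cannot begin until P (finishes minute 65). It runs from minute 65 to 65 + 35 = minute 100.
R cannot start until Q (finishes minute 100); P (finishes minute 65). The controlling bound is minute 100, so R finishes at 100 + 60 = minute 160.

Working backward from the deadline:
To finish by minute 307, T (duration 35) must start no later than minute 272.
S feeds into T (must start by minute 272); so S must finish by minute 272 and therefore start by minute 217.
R has to be done before S (must start by minute 217). That means finishing by minute 217, i.e. starting by 217 − 60 = minute 157.
So R can start as early as minute 100 and as late as minute 157, giving 157 − 100 = 57 minutes of slack.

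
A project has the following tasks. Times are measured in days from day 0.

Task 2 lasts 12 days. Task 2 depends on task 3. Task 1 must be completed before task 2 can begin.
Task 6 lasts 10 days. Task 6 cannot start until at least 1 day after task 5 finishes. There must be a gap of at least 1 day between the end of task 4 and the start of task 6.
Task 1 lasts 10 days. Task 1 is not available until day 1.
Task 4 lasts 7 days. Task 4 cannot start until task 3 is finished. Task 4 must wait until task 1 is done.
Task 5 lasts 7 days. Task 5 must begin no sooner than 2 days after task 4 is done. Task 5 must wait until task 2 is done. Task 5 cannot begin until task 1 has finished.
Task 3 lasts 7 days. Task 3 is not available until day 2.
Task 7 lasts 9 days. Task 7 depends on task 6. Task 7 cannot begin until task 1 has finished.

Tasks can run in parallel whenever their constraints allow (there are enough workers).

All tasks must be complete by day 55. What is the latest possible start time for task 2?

16

Task 7 has no dependents, so it just needs to finish by day 55. Starting by 55 − 9 = day 46 achieves that.
Since task 7 (must start by day 46) depends on it, task 6 must finish by day 46. Backing off its 10-day duration gives a latest start of day 36.
Task 5 feeds into task 6 (must start by day 36, minus 1-day gap → day 35); so task 5 must finish by day 35 and therefore start by day 28.
Task 2 feeds into task 5 (must start by day 28); so task 2 must finish by day 28 and therefore start by day 16.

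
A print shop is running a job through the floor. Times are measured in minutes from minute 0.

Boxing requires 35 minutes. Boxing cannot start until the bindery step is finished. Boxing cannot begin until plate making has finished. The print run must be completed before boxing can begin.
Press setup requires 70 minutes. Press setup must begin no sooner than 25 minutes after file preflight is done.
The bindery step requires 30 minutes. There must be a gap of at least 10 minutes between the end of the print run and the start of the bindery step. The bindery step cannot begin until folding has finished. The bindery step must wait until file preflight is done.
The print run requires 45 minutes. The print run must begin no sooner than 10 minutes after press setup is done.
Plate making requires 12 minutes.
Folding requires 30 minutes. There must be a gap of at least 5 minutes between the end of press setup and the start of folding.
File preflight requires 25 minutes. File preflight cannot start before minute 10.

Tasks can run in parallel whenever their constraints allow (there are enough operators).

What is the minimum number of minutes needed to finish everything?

Plate making has no prerequisites, so it starts at minute 0 and finishes at minute 12.
File preflight cannot begin until its own release at minute 10. It runs from minute 10 to 10 + 25 = minute 35.
Press setup waits on file preflight (finishes minute 35, plus 25-minute gap → minute 60), so it starts at minute 60 and finishes at 60 + 70 = minute 130.
Folding cannot begin until press setup (finishes minute 130, plus 5-minute gap → minute 135). It runs from minute 135 to 135 + 30 = minute 165.
The print run cannot begin until press setup (finishes minute 130, plus 10-minute gap → minute 140). It runs from minute 140 to 140 + 45 = minute 185.
The bindery step needs all of the print run (finishes minute 185, plus 10-minute gap → minute 195); folding (finishes minute 165); file preflight (finishes minute 35). That puts its earliest start at minute 195; it finishes at 195 + 30 = minute 225.
For boxing: the bindery step (finishes minute 225); plate making (finishes minute 12); the print run (finishes minute 185). Taking the maximum gives a start of minute 225, and it finishes at 225 + 35 = minute 260.
All tasks are finished once the last one completes. Finish times: File preflight at 35, Plate making at 12, Press setup at 130, The print run at 185, Folding at 165, The bindery step at 225, Boxing at 260. The latest is minute 260.

260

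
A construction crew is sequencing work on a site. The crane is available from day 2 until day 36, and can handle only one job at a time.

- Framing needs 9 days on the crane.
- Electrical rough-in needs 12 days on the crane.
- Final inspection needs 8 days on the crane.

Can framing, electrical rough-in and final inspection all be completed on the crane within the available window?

Yes

The crane window is 36 − 2 = 34 days.
Running back to back, the jobs need 9 + 12 + 8 = 29 days on the crane.
Since 29 ≤ 34, they fit within the window.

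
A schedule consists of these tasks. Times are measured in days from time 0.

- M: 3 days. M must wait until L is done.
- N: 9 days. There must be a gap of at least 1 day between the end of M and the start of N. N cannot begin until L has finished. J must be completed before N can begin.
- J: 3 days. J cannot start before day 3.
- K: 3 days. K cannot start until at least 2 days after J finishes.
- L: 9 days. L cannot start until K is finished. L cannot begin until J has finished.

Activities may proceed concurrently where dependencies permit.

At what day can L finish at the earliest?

20

J waits on its own release at day 3, so it starts at day 3 and finishes at 3 + 3 = day 6.
After J (finishes day 6, plus 2-day gap → day 8), K can start at day 8 and finishes at day 11.
For L: K (finishes day 11); J (finishes day 6). Taking the maximum gives a start of day 11, and it finishes at 11 + 9 = day 20.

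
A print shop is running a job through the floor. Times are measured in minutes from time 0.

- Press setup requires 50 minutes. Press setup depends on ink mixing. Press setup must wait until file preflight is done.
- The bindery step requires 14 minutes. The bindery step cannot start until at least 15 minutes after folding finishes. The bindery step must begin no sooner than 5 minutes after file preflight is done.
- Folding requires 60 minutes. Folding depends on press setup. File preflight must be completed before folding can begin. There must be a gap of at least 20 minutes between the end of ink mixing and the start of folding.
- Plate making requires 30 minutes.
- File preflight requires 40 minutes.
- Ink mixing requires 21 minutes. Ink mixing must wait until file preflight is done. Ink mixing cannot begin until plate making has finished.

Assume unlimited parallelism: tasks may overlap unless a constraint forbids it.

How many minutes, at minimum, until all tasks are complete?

Plate making has no prerequisites, so it starts at minute 0 and finishes at minute 30.
File preflight can start immediately at minute 0; it finishes at minute 40.
Ink mixing has to wait for file preflight (finishes minute 40); plate making (finishes minute 30). The latest of these is minute 40, so ink mixing runs minute 40 to 40 + 21 = minute 61.
For press setup: ink mixing (finishes minute 61); file preflight (finishes minute 40). Taking the maximum gives a start of minute 61, and it finishes at 61 + 50 = minute 111.
Folding has to wait for press setup (finishes minute 111); file preflight (finishes minute 40); ink mixing (finishes minute 61, plus 20-minute gap → minute 81). The latest of these is minute 111, so folding runs minute 111 to 111 + 60 = minute 171.
The bindery step needs all of folding (finishes minute 171, plus 15-minute gap → minute 186); file preflight (finishes minute 40, plus 5-minute gap → minute 45). That puts its earliest start at minute 186; it finishes at 186 + 14 = minute 200.
All tasks are finished once the last one completes. Finish times: File preflight at 40, Plate making at 30, Ink mixing at 61, Press setup at 111, Folding at 171, The bindery step at 200. The latest is minute 200.

200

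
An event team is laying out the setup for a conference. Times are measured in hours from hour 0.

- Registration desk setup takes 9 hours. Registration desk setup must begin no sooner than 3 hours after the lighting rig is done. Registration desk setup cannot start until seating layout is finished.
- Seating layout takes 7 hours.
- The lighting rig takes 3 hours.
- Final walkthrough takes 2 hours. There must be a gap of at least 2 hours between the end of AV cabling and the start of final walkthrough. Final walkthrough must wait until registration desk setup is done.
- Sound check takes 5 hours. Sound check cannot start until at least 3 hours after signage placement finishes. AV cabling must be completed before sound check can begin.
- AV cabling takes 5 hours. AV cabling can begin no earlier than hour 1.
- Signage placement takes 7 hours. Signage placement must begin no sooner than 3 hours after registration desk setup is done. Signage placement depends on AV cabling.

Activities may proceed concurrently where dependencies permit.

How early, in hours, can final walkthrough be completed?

Nothing blocks seating layout, so it runs from hour 0 to hour 7.
AV cabling cannot begin until its own release at hour 1. It runs from hour 1 to 1 + 5 = hour 6.
The lighting rig can start immediately at hour 0; it finishes at hour 3.
Registration desk setup has to wait for the lighting rig (finishes hour 3, plus 3-hour gap → hour 6); seating layout (finishes hour 7). The latest of these is hour 7, so registration desk setup runs hour 7 to 7 + 9 = hour 16.
For final walkthrough: AV cabling (finishes hour 6, plus 2-hour gap → hour 8); registration desk setup (finishes hour 16). Taking the maximum gives a start of hour 16, and it finishes at 16 + 2 = hour 18.

18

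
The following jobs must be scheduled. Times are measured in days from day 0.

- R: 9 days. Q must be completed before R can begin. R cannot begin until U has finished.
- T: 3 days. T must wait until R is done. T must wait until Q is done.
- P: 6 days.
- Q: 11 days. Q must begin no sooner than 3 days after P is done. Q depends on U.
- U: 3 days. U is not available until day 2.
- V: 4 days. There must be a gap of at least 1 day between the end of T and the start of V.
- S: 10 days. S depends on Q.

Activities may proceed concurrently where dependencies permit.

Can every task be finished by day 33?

U cannot begin until its own release at day 2. It runs from day 2 to 2 + 3 = day 5.
P can start immediately at day 0; it finishes at day 6.
Q needs all of P (finishes day 6, plus 3-day gap → day 9); U (finishes day 5). That puts its earliest start at day 9; it finishes at 9 + 11 = day 20.
S waits on Q (finishes day 20), so it starts at day 20 and finishes at 20 + 10 = day 30.
For R: Q (finishes day 20); U (finishes day 5). Taking the maximum gives a start of day 20, and it finishes at 20 + 9 = day 29.
T has to wait for R (finishes day 29); Q (finishes day 20). The latest of these is day 29, so T runs day 29 to 29 + 3 = day 32.
V waits on T (finishes day 32, plus 1-day gap → day 33), so it starts at day 33 and finishes at 33 + 4 = day 37.
The earliest everything can be done is day 37, which is after the deadline of 33, so it is not possible.

No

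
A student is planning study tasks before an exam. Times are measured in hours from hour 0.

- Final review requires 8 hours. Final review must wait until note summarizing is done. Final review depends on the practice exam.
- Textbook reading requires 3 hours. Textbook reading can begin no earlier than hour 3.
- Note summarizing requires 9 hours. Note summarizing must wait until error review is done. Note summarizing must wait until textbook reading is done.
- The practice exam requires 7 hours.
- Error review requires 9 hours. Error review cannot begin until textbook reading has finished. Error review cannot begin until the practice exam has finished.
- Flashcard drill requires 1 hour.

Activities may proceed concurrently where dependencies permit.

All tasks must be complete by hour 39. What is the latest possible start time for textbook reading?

To finish by hour 39, final review (duration 8) must start no later than hour 31.
Since final review (must start by hour 31) depends on it, note summarizing must finish by hour 31. Backing off its 9-hour duration gives a latest start of hour 22.
Error review feeds into note summarizing (must start by hour 22); so error review must finish by hour 22 and therefore start by hour 13.
Textbook reading has several dependents: error review (must start by hour 13); note summarizing (must start by hour 22). The earliest of those limits is hour 13, so textbook reading must start by 13 − 3 = hour 10.

10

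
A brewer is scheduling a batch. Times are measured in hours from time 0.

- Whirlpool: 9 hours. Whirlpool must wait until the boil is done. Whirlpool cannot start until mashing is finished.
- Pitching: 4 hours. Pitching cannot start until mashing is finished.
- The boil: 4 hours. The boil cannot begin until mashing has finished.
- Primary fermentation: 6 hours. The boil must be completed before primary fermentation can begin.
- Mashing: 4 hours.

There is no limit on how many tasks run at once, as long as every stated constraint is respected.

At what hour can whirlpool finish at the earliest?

Mashing has no prerequisites, so it starts at hour 0 and finishes at hour 4.
The boil cannot begin until mashing (finishes hour 4). It runs from hour 4 to 4 + 4 = hour 8.
Whirlpool cannot start until the boil (finishes hour 8); mashing (finishes hour 4). The controlling bound is hour 8, so whirlpool finishes at 8 + 9 = hour 17.

17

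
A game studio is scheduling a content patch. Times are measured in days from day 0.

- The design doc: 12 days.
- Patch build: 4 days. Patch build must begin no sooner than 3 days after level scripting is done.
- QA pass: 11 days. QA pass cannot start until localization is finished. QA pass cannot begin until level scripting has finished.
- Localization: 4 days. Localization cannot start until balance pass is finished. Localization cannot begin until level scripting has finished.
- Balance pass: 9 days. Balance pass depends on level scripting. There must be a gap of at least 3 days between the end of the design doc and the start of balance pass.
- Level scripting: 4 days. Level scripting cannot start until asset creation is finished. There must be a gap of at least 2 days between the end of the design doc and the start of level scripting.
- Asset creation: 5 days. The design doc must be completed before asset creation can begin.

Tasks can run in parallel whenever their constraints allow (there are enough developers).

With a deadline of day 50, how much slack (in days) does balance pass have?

5

Nothing blocks the design doc, so it runs from day 0 to day 12.
Asset creation cannot begin until the design doc (finishes day 12). It runs from day 12 to 12 + 5 = day 17.
Level scripting cannot start until asset creation (finishes day 17); the design doc (finishes day 12, plus 2-day gap → day 14). The controlling bound is day 17, so level scripting finishes at 17 + 4 = day 21.
Balance pass needs all of level scripting (finishes day 21); the design doc (finishes day 12, plus 3-day gap → day 15). That puts its earliest start at day 21; it finishes at 21 + 9 = day 30.

Working backward from the deadline:
To finish by day 50, QA pass (duration 11) must start no later than day 39.
Localization must finish before QA pass (must start by day 39). With a 4-day duration, localization must start by 39 − 4 = day 35.
Balance pass feeds into localization (must start by day 35); so balance pass must finish by day 35 and therefore start by day 26.
So balance pass can start as early as day 21 and as late as day 26, giving 26 − 21 = 5 days of slack.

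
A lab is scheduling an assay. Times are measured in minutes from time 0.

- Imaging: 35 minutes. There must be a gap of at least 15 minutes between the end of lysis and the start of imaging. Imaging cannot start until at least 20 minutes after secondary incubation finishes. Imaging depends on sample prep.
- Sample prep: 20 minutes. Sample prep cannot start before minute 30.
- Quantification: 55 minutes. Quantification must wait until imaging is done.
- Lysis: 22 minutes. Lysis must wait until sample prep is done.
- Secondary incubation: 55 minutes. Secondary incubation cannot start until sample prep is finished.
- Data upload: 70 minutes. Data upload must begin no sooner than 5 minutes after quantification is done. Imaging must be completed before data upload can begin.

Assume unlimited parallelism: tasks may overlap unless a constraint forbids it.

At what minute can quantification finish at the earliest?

215

Sample prep waits on its own release at minute 30, so it starts at minute 30 and finishes at 30 + 20 = minute 50.
Secondary incubation cannot begin until sample prep (finishes minute 50). It runs from minute 50 to 50 + 55 = minute 105.
Lysis waits on sample prep (finishes minute 50), so it starts at minute 50 and finishes at 50 + 22 = minute 72.
Imaging needs all of lysis (finishes minute 72, plus 15-minute gap → minute 87); secondary incubation (finishes minute 105, plus 20-minute gap → minute 125); sample prep (finishes minute 50). That puts its earliest start at minute 125; it finishes at 125 + 35 = minute 160.
After imaging (finishes minute 160), quantification can start at minute 160 and finishes at minute 215.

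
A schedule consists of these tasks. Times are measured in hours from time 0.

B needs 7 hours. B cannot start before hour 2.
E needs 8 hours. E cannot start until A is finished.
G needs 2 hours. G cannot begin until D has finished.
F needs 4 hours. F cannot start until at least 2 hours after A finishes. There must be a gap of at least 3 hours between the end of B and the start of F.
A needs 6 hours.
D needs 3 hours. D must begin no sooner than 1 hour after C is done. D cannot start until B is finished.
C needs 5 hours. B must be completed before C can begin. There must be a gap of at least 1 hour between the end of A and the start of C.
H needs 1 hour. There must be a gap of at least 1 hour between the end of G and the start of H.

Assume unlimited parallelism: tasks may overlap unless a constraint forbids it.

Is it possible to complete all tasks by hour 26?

Yes

After its own release at hour 2, B can start at hour 2 and finishes at hour 9.
A has no prerequisites, so it starts at hour 0 and finishes at hour 6.
For F: A (finishes hour 6, plus 2-hour gap → hour 8); B (finishes hour 9, plus 3-hour gap → hour 12). Taking the maximum gives a start of hour 12, and it finishes at 12 + 4 = hour 16.
E waits on A (finishes hour 6), so it starts at hour 6 and finishes at 6 + 8 = hour 14.
C cannot start until B (finishes hour 9); A (finishes hour 6, plus 1-hour gap → hour 7). The controlling bound is hour 9, so C finishes at 9 + 5 = hour 14.
D needs all of C (finishes hour 14, plus 1-hour gap → hour 15); B (finishes hour 9). That puts its earliest start at hour 15; it finishes at 15 + 3 = hour 18.
After D (finishes hour 18), G can start at hour 18 and finishes at hour 20.
H waits on G (finishes hour 20, plus 1-hour gap → hour 21), so it starts at hour 21 and finishes at 21 + 1 = hour 22.
Every task is finished by hour 22, which is no later than the deadline of 26, so the schedule is feasible.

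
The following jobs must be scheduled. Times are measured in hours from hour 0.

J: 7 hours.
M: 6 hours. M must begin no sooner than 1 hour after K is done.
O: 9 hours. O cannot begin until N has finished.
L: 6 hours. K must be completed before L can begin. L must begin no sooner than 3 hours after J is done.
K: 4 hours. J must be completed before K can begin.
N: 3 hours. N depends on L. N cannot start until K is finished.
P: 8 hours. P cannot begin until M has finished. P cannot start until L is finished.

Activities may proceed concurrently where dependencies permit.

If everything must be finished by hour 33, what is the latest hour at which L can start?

15

Nothing follows O; the deadline of hour 33 is its only limit. It must start by 33 − 9 = hour 24.
Since O (must start by hour 24) depends on it, N must finish by hour 24. Backing off its 3-hour duration gives a latest start of hour 21.
Nothing follows P; the deadline of hour 33 is its only limit. It must start by 33 − 8 = hour 25.
L has several dependents: N (must start by hour 21); P (must start by hour 25). The earliest of those limits is hour 21, so L must start by 21 − 6 = hour 15.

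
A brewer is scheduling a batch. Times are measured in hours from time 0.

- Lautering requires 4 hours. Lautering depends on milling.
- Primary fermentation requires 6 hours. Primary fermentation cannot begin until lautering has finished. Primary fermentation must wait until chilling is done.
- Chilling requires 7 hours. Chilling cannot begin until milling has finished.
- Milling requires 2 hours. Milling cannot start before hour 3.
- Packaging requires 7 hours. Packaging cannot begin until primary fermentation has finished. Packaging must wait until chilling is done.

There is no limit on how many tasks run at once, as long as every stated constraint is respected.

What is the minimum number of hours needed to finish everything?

Milling waits on its own release at hour 3, so it starts at hour 3 and finishes at 3 + 2 = hour 5.
After milling (finishes hour 5), chilling can start at hour 5 and finishes at hour 12.
Lautering cannot begin until milling (finishes hour 5). It runs from hour 5 to 5 + 4 = hour 9.
Primary fermentation cannot start until lautering (finishes hour 9); chilling (finishes hour 12). The controlling bound is hour 12, so primary fermentation finishes at 12 + 6 = hour 18.
For packaging: primary fermentation (finishes hour 18); chilling (finishes hour 12). Taking the maximum gives a start of hour 18, and it finishes at 18 + 7 = hour 25.
All tasks are finished once the last one completes. Finish times: Milling at 5, Lautering at 9, Chilling at 12, Primary fermentation at 18, Packaging at 25. The latest is hour 25.

25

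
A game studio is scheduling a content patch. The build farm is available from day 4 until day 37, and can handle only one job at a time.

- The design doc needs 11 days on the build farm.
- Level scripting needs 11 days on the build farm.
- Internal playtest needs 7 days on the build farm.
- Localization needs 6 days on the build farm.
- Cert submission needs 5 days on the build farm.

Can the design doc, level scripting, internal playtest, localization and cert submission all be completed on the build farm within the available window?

The build farm window is 37 − 4 = 33 days.
Running back to back, the jobs need 11 + 11 + 7 + 6 + 5 = 40 days on the build farm.
Since 40 > 33, they cannot all fit.

No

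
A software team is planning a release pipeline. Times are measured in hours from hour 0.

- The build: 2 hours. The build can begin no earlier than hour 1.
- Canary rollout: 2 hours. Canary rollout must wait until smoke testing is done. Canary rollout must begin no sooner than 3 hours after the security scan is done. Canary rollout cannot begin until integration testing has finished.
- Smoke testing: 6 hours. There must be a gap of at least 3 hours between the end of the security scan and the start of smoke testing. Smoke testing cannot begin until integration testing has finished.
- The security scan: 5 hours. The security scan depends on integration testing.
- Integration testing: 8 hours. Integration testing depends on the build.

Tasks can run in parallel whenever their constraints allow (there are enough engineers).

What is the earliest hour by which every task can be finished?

The build cannot begin until its own release at hour 1. It runs from hour 1 to 1 + 2 = hour 3.
Integration testing waits on the build (finishes hour 3), so it starts at hour 3 and finishes at 3 + 8 = hour 11.
After integration testing (finishes hour 11), the security scan can start at hour 11 and finishes at hour 16.
Smoke testing needs all of the security scan (finishes hour 16, plus 3-hour gap → hour 19); integration testing (finishes hour 11). That puts its earliest start at hour 19; it finishes at 19 + 6 = hour 25.
Canary rollout cannot start until smoke testing (finishes hour 25); the security scan (finishes hour 16, plus 3-hour gap → hour 19); integration testing (finishes hour 11). The controlling bound is hour 25, so canary rollout finishes at 25 + 2 = hour 27.
All tasks are finished once the last one completes. Finish times: The build at 3, Integration testing at 11, The security scan at 16, Smoke testing at 25, Canary rollout at 27. The latest is hour 27.

27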